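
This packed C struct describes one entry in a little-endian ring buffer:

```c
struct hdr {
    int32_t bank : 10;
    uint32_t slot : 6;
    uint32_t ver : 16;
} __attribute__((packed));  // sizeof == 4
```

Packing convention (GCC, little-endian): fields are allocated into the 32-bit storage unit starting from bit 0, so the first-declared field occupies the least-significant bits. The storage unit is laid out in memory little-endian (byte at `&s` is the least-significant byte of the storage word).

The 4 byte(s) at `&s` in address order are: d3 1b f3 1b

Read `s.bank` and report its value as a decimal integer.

[0]=0xd3 [1]=0x1b [2]=0xf3 [3]=0x1b (little-endian) → word 0x1bf31bd3
bank:10 @ bit 0 → (0x1bf31bd3>>0)&0x3ff = 0x3d3  ←
slot:6 @ bit 10 → (0x1bf31bd3>>10)&0x3f = 0x6
ver:16 @ bit 16 → (0x1bf31bd3>>16)&0xffff = 0x1bf3
bank signed 10b, MSB=1: 979 - 1024 = -45

-45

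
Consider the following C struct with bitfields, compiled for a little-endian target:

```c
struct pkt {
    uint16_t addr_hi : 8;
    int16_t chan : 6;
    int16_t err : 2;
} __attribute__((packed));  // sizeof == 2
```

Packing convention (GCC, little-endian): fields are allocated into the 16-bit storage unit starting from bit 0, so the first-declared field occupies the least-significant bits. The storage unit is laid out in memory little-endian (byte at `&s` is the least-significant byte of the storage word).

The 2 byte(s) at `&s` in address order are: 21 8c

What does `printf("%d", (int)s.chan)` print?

[0]=0x21 [1]=0x8c (little-endian) → word 0x8c21
addr_hi [0+:8] = (word>>0) & 0xff = 33
chan [8+:6] = (word>>8) & 0x3f = 12  ←
err [14+:2] = (word>>14) & 0x3 = 2
chan signed 6b, MSB=0: value = 12

12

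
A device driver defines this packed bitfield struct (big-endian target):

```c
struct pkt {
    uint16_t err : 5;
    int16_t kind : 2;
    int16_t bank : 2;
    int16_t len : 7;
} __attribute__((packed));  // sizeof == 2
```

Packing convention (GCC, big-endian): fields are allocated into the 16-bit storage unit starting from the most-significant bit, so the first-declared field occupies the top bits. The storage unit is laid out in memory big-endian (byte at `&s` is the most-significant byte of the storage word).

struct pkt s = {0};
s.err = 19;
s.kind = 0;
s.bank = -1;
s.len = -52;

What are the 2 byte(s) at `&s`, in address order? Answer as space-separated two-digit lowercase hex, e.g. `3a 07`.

err:5 = 19 → 0x13 << 11 → word 0x9800
kind:2 = 0 → 0x0 << 9 → word 0x9800
bank:2 = -1 → 0x3 << 7 → word 0x9980
len:7 = -52 → 0x4c << 0 → word 0x99cc
word = 0x99cc → big-endian bytes:
  [0]=0x99  [1]=0xcc

99 cc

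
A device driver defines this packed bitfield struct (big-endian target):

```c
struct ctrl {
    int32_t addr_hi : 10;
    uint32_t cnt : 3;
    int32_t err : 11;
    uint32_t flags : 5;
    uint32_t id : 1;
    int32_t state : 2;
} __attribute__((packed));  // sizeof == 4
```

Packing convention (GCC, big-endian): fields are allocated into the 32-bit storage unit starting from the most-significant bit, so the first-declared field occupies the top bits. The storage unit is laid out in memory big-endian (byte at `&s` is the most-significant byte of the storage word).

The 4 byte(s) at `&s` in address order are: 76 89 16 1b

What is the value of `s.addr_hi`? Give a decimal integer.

[0]=0x76 [1]=0x89 [2]=0x16 [3]=0x1b (big-endian) → word 0x7689161b
addr_hi [22+:10] = (word>>22) & 0x3ff = 474  ←
cnt [19+:3] = (word>>19) & 0x7 = 1
err [8+:11] = (word>>8) & 0x7ff = 278
flags [3+:5] = (word>>3) & 0x1f = 3
id [2+:1] = (word>>2) & 0x1 = 0
state [0+:2] = (word>>0) & 0x3 = 3
addr_hi signed 10b, MSB=0: value = 474

474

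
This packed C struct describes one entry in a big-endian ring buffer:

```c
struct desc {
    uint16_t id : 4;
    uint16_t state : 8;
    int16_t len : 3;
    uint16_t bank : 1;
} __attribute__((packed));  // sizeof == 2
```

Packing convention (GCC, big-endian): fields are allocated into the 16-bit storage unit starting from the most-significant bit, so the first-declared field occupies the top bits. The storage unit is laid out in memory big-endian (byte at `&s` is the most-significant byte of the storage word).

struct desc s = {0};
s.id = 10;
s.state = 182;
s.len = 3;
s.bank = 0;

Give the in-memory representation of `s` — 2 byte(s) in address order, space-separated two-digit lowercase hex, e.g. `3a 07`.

[12+:4] id=10 & 0xf = 0xa; word=0xa000
[4+:8] state=182 & 0xff = 0xb6; word=0xab60
[1+:3] len=3 & 0x7 = 0x3; word=0xab66
[0+:1] bank=0 & 0x1 = 0x0; word=0xab66
word = 0xab66 → big-endian bytes:
  [0]=0xab  [1]=0x66

ab 66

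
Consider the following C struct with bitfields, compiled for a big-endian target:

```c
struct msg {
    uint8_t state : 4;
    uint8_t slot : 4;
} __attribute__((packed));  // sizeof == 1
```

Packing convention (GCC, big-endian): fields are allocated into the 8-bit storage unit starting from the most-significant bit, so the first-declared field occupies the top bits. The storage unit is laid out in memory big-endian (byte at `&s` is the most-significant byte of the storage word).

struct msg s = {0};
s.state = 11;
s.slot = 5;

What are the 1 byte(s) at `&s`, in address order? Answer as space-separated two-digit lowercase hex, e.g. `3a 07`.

state (4b) val=11 bits=0xb at bit 4: 0xb0
slot (4b) val=5 bits=0x5 at bit 0: 0xb5
word = 0xb5 → big-endian bytes:
  [0]=0xb5

b5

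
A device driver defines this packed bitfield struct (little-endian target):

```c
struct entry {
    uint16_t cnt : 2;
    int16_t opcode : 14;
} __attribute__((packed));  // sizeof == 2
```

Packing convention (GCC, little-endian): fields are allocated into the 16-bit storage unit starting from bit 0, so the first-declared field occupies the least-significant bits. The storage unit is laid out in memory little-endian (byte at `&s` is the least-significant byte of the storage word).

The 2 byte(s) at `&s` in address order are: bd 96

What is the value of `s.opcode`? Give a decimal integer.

[0]=0xbd [1]=0x96 (little-endian) → word 0x96bd
cnt:2 @ bit 0 → (0x96bd>>0)&0x3 = 0x1
opcode:14 @ bit 2 → (0x96bd>>2)&0x3fff = 0x25af  ←
opcode signed 14b, MSB=1: 9647 - 16384 = -6737

-6737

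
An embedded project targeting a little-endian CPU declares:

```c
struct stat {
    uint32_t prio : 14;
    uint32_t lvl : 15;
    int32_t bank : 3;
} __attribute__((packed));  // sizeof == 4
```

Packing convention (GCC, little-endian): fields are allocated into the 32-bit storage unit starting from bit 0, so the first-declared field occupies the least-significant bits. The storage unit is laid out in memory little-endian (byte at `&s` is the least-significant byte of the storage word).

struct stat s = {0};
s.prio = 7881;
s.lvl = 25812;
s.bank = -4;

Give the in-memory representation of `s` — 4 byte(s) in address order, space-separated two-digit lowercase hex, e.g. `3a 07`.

prio (14b) val=7881 bits=0x1ec9 at bit 0: 0x00001ec9
lvl (15b) val=25812 bits=0x64d4 at bit 14: 0x19351ec9
bank (3b) val=-4 bits=0x4 at bit 29: 0x99351ec9
word = 0x99351ec9 → little-endian bytes:
  [0]=0xc9  [1]=0x1e  [2]=0x35  [3]=0x99

c9 1e 35 99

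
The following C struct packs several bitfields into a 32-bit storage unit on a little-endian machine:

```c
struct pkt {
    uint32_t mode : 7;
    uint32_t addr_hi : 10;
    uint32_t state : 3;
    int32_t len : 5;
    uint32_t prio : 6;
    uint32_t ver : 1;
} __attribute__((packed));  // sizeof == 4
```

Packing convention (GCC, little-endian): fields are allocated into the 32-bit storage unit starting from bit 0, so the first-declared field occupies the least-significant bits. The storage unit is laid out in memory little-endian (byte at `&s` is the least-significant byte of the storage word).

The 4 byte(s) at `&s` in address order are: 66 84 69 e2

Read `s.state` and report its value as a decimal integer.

[0]=0x66 [1]=0x84 [2]=0x69 [3]=0xe2 (little-endian) → word 0xe2698466
mode:7 @ bit 0 → (0xe2698466>>0)&0x7f = 0x66
addr_hi:10 @ bit 7 → (0xe2698466>>7)&0x3ff = 0x308
state:3 @ bit 17 → (0xe2698466>>17)&0x7 = 0x4  ←
len:5 @ bit 20 → (0xe2698466>>20)&0x1f = 0x6
prio:6 @ bit 25 → (0xe2698466>>25)&0x3f = 0x31
ver:1 @ bit 31 → (0xe2698466>>31)&0x1 = 0x1

4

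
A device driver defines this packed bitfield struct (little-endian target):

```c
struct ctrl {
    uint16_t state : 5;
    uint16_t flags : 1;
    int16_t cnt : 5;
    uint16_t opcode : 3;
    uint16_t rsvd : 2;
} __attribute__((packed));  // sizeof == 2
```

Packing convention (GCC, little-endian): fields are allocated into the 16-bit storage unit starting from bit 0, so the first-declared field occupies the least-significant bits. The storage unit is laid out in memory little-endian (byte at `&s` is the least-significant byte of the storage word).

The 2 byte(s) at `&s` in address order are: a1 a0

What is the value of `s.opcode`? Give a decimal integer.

4

[0]=0xa1 [1]=0xa0 (little-endian) → word 0xa0a1
state [0+:5] = (word>>0) & 0x1f = 1
flags [5+:1] = (word>>5) & 0x1 = 1
cnt [6+:5] = (word>>6) & 0x1f = 2
opcode [11+:3] = (word>>11) & 0x7 = 4  ←
rsvd [14+:2] = (word>>14) & 0x3 = 2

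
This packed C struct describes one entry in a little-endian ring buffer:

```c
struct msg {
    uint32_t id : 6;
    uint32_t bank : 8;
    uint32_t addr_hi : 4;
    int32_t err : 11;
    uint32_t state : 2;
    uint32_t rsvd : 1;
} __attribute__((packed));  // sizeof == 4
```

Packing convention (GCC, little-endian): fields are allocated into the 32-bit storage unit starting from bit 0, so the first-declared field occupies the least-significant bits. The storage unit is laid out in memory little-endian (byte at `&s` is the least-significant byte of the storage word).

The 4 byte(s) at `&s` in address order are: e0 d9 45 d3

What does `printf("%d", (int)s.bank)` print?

[0]=0xe0 [1]=0xd9 [2]=0x45 [3]=0xd3 (little-endian) → word 0xd345d9e0
id [0+:6] = (word>>0) & 0x3f = 32
bank [6+:8] = (word>>6) & 0xff = 103  ←
addr_hi [14+:4] = (word>>14) & 0xf = 7
err [18+:11] = (word>>18) & 0x7ff = 1233
state [29+:2] = (word>>29) & 0x3 = 2
rsvd [31+:1] = (word>>31) & 0x1 = 1

103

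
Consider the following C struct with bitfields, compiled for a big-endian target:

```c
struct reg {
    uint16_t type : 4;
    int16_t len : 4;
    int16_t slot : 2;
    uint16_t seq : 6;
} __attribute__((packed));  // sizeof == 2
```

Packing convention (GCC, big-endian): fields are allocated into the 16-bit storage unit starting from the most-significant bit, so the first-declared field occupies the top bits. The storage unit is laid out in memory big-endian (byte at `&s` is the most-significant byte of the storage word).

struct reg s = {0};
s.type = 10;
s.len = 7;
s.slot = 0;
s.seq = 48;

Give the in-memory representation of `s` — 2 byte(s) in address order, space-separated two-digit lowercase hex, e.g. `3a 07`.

a7 30

type (4b) val=10 bits=0xa at bit 12: 0xa000
len (4b) val=7 bits=0x7 at bit 8: 0xa700
slot (2b) val=0 bits=0x0 at bit 6: 0xa700
seq (6b) val=48 bits=0x30 at bit 0: 0xa730
word = 0xa730 → big-endian bytes:
  [0]=0xa7  [1]=0x30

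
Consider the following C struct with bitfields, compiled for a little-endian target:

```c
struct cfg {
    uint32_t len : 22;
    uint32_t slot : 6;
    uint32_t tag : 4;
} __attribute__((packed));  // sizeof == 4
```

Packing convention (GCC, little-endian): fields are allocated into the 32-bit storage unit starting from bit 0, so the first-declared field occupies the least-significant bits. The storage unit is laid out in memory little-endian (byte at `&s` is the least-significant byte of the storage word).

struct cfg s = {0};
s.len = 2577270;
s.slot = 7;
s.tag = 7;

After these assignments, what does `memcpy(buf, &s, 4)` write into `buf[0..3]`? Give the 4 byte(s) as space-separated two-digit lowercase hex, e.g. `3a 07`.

len (22b) val=2577270 bits=0x275376 at bit 0: 0x00275376
slot (6b) val=7 bits=0x7 at bit 22: 0x01e75376
tag (4b) val=7 bits=0x7 at bit 28: 0x71e75376
word = 0x71e75376 → little-endian bytes:
  [0]=0x76  [1]=0x53  [2]=0xe7  [3]=0x71

76 53 e7 71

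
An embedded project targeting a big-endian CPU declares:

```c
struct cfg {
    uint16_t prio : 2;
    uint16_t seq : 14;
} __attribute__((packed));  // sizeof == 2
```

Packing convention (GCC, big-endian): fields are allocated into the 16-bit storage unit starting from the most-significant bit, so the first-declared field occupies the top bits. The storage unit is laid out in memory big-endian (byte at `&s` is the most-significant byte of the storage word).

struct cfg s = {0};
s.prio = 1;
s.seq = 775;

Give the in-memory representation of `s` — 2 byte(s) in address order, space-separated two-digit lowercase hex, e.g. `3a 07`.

43 07

[14+:2] prio=1 & 0x3 = 0x1; word=0x4000
[0+:14] seq=775 & 0x3fff = 0x307; word=0x4307
word = 0x4307 → big-endian bytes:
  [0]=0x43  [1]=0x07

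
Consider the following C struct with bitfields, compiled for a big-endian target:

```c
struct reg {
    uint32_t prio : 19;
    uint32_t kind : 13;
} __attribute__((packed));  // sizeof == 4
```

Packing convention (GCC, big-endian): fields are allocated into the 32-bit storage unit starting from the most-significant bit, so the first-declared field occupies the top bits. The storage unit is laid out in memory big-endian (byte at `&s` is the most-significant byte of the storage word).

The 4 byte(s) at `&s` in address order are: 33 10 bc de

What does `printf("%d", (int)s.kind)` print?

[0]=0x33 [1]=0x10 [2]=0xbc [3]=0xde (big-endian) → word 0x3310bcde
prio [13+:19] = (word>>13) & 0x7ffff = 104581
kind [0+:13] = (word>>0) & 0x1fff = 7390  ←

7390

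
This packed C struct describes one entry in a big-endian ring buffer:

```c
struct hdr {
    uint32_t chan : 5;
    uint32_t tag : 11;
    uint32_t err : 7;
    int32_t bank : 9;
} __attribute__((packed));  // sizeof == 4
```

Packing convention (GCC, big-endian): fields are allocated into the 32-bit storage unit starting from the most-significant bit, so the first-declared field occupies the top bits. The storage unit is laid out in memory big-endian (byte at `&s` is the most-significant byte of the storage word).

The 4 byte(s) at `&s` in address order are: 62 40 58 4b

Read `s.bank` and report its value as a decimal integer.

75

[0]=0x62 [1]=0x40 [2]=0x58 [3]=0x4b (big-endian) → word 0x6240584b
chan [27+:5] = (word>>27) & 0x1f = 12
tag [16+:11] = (word>>16) & 0x7ff = 576
err [9+:7] = (word>>9) & 0x7f = 44
bank [0+:9] = (word>>0) & 0x1ff = 75  ←
bank signed 9b, MSB=0: value = 75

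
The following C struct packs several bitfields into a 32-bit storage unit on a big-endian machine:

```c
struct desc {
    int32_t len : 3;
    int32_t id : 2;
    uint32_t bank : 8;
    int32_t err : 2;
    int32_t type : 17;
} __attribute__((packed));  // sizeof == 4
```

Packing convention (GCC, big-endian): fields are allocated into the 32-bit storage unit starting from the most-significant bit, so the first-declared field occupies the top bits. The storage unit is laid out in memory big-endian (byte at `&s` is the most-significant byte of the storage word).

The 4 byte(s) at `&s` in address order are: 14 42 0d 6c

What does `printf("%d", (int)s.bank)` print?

[0]=0x14 [1]=0x42 [2]=0x0d [3]=0x6c (big-endian) → word 0x14420d6c
len:3 @ bit 29 → (0x14420d6c>>29)&0x7 = 0x0
id:2 @ bit 27 → (0x14420d6c>>27)&0x3 = 0x2
bank:8 @ bit 19 → (0x14420d6c>>19)&0xff = 0x88  ←
err:2 @ bit 17 → (0x14420d6c>>17)&0x3 = 0x1
type:17 @ bit 0 → (0x14420d6c>>0)&0x1ffff = 0xd6c

136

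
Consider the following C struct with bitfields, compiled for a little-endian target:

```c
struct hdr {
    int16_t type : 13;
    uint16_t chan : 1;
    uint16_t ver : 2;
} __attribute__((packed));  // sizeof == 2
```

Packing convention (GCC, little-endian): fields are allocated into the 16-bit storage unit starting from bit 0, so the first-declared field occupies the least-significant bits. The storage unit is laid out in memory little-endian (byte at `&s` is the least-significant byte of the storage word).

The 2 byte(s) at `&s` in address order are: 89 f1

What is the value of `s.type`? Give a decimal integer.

[0]=0x89 [1]=0xf1 (little-endian) → word 0xf189
type:13 @ bit 0 → (0xf189>>0)&0x1fff = 0x1189  ←
chan:1 @ bit 13 → (0xf189>>13)&0x1 = 0x1
ver:2 @ bit 14 → (0xf189>>14)&0x3 = 0x3
type signed 13b, MSB=1: 4489 - 8192 = -3703

-3703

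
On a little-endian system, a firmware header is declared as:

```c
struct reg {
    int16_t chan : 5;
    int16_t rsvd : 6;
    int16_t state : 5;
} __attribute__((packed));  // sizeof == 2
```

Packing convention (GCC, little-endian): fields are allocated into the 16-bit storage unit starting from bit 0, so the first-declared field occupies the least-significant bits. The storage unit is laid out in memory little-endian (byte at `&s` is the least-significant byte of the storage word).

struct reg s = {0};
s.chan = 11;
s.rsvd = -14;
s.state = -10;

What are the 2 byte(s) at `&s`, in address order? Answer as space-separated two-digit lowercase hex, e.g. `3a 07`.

chan:5 = 11 → 0xb << 0 → word 0x000b
rsvd:6 = -14 → 0x32 << 5 → word 0x064b
state:5 = -10 → 0x16 << 11 → word 0xb64b
word = 0xb64b → little-endian bytes:
  [0]=0x4b  [1]=0xb6

4b b6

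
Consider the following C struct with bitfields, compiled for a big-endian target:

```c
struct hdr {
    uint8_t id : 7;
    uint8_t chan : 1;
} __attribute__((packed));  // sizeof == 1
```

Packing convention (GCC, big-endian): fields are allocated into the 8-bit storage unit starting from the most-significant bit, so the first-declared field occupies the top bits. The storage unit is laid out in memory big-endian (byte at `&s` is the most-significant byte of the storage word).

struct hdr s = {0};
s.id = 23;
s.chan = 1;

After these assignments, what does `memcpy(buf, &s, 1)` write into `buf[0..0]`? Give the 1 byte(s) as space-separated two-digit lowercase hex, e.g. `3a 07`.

2f

[1+:7] id=23 & 0x7f = 0x17; word=0x2e
[0+:1] chan=1 & 0x1 = 0x1; word=0x2f
word = 0x2f → big-endian bytes:
  [0]=0x2f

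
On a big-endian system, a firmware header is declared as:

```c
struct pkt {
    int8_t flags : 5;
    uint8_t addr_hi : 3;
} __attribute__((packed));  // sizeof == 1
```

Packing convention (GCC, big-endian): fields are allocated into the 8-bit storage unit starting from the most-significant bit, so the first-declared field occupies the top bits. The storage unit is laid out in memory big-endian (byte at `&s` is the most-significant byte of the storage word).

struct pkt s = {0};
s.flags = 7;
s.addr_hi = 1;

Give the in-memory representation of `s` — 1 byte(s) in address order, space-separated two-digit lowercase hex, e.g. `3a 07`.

39

flags:5 = 7 → 0x7 << 3 → word 0x38
addr_hi:3 = 1 → 0x1 << 0 → word 0x39
word = 0x39 → big-endian bytes:
  [0]=0x39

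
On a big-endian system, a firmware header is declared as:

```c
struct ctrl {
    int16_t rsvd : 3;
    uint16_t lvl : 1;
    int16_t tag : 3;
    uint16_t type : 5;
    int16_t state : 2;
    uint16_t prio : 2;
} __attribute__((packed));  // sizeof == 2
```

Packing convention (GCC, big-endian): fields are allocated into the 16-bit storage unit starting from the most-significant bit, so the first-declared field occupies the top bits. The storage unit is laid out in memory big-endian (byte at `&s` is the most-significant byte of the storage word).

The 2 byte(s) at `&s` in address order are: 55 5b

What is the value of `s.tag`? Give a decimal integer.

2

[0]=0x55 [1]=0x5b (big-endian) → word 0x555b
rsvd [13+:3] = (word>>13) & 0x7 = 2
lvl [12+:1] = (word>>12) & 0x1 = 1
tag [9+:3] = (word>>9) & 0x7 = 2  ←
type [4+:5] = (word>>4) & 0x1f = 21
state [2+:2] = (word>>2) & 0x3 = 2
prio [0+:2] = (word>>0) & 0x3 = 3
tag signed 3b, MSB=0: value = 2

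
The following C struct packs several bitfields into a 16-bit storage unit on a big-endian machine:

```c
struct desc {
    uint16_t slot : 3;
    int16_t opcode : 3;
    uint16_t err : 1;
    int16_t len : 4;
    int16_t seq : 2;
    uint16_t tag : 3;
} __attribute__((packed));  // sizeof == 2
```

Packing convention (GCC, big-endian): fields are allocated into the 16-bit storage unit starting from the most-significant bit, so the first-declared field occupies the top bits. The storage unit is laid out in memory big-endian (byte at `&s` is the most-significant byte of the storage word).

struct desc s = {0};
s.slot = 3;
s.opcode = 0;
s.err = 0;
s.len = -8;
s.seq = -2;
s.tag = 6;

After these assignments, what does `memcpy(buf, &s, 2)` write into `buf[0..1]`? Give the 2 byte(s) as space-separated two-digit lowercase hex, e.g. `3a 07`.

slot (3b) val=3 bits=0x3 at bit 13: 0x6000
opcode (3b) val=0 bits=0x0 at bit 10: 0x6000
err (1b) val=0 bits=0x0 at bit 9: 0x6000
len (4b) val=-8 bits=0x8 at bit 5: 0x6100
seq (2b) val=-2 bits=0x2 at bit 3: 0x6110
tag (3b) val=6 bits=0x6 at bit 0: 0x6116
word = 0x6116 → big-endian bytes:
  [0]=0x61  [1]=0x16

61 16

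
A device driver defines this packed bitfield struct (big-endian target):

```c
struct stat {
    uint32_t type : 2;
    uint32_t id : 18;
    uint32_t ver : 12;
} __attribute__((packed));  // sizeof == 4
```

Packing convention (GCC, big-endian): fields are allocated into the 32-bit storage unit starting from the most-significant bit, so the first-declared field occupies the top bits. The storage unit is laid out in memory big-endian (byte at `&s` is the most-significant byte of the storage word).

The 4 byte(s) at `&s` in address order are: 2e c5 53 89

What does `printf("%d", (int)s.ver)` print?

905

[0]=0x2e [1]=0xc5 [2]=0x53 [3]=0x89 (big-endian) → word 0x2ec55389
type:2 @ bit 30 → (0x2ec55389>>30)&0x3 = 0x0
id:18 @ bit 12 → (0x2ec55389>>12)&0x3ffff = 0x2ec55
ver:12 @ bit 0 → (0x2ec55389>>0)&0xfff = 0x389  ←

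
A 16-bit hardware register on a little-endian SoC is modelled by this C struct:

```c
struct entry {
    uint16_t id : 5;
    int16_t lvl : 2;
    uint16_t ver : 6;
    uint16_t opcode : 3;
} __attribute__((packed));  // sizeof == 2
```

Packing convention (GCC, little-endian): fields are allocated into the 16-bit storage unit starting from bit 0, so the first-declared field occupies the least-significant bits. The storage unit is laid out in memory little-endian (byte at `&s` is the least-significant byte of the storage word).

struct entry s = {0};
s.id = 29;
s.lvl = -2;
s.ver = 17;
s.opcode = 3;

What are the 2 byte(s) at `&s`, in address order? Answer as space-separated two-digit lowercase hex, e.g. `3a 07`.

id (5b) val=29 bits=0x1d at bit 0: 0x001d
lvl (2b) val=-2 bits=0x2 at bit 5: 0x005d
ver (6b) val=17 bits=0x11 at bit 7: 0x08dd
opcode (3b) val=3 bits=0x3 at bit 13: 0x68dd
word = 0x68dd → little-endian bytes:
  [0]=0xdd  [1]=0x68

dd 68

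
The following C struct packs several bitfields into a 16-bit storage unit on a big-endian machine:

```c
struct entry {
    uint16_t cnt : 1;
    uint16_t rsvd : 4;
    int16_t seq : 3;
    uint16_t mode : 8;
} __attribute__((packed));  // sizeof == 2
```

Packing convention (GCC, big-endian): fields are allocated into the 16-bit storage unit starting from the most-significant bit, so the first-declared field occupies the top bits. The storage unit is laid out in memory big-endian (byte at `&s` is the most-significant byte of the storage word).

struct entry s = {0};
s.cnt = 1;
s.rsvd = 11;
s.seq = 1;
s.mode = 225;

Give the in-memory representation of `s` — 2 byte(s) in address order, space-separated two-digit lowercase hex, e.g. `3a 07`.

d9 e1

cnt (1b) val=1 bits=0x1 at bit 15: 0x8000
rsvd (4b) val=11 bits=0xb at bit 11: 0xd800
seq (3b) val=1 bits=0x1 at bit 8: 0xd900
mode (8b) val=225 bits=0xe1 at bit 0: 0xd9e1
word = 0xd9e1 → big-endian bytes:
  [0]=0xd9  [1]=0xe1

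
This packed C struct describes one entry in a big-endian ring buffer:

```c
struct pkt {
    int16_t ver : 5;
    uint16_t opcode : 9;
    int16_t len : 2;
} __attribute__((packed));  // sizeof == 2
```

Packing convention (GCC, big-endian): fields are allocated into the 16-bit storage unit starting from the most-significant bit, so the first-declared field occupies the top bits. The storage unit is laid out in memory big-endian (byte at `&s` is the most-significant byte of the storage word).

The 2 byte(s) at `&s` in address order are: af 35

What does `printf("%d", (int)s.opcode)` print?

461

[0]=0xaf [1]=0x35 (big-endian) → word 0xaf35
ver [11+:5] = (word>>11) & 0x1f = 21
opcode [2+:9] = (word>>2) & 0x1ff = 461  ←
len [0+:2] = (word>>0) & 0x3 = 1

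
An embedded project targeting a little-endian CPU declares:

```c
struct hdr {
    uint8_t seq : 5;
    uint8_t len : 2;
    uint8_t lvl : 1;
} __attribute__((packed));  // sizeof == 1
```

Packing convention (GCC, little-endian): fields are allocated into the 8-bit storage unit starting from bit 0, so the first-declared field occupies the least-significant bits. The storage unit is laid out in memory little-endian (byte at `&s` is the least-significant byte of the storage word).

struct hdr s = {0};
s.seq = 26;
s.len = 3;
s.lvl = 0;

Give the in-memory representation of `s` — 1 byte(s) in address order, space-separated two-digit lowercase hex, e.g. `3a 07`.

seq (5b) val=26 bits=0x1a at bit 0: 0x1a
len (2b) val=3 bits=0x3 at bit 5: 0x7a
lvl (1b) val=0 bits=0x0 at bit 7: 0x7a
word = 0x7a → little-endian bytes:
  [0]=0x7a

7a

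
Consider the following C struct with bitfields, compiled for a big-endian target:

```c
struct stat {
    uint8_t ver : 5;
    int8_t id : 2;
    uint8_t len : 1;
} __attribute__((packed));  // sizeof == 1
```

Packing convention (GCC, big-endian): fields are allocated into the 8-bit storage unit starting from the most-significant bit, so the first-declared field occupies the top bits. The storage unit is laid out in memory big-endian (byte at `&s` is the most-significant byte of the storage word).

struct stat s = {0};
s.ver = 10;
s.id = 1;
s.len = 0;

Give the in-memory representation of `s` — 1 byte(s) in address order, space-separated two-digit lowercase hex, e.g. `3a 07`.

ver:5 = 10 → 0xa << 3 → word 0x50
id:2 = 1 → 0x1 << 1 → word 0x52
len:1 = 0 → 0x0 << 0 → word 0x52
word = 0x52 → big-endian bytes:
  [0]=0x52

52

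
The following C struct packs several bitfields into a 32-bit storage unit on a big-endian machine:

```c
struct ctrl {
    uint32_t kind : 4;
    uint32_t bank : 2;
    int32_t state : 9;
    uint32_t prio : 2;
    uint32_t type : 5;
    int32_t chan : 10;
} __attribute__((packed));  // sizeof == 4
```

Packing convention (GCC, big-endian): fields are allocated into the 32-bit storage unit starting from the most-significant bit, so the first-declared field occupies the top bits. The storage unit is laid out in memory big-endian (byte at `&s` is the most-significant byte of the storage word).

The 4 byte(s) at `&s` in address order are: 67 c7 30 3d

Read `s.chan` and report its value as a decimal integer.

61

[0]=0x67 [1]=0xc7 [2]=0x30 [3]=0x3d (big-endian) → word 0x67c7303d
kind [28+:4] = (word>>28) & 0xf = 6
bank [26+:2] = (word>>26) & 0x3 = 1
state [17+:9] = (word>>17) & 0x1ff = 483
prio [15+:2] = (word>>15) & 0x3 = 2
type [10+:5] = (word>>10) & 0x1f = 12
chan [0+:10] = (word>>0) & 0x3ff = 61  ←
chan signed 10b, MSB=0: value = 61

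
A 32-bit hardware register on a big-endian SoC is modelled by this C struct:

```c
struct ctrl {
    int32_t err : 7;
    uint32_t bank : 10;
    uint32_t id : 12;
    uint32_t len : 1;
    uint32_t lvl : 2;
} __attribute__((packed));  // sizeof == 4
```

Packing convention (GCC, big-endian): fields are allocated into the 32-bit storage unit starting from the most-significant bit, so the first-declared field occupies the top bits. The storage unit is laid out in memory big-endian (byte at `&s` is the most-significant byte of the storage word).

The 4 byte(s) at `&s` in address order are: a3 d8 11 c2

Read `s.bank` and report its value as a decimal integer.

944

[0]=0xa3 [1]=0xd8 [2]=0x11 [3]=0xc2 (big-endian) → word 0xa3d811c2
err [25+:7] = (word>>25) & 0x7f = 81
bank [15+:10] = (word>>15) & 0x3ff = 944  ←
id [3+:12] = (word>>3) & 0xfff = 568
len [2+:1] = (word>>2) & 0x1 = 0
lvl [0+:2] = (word>>0) & 0x3 = 2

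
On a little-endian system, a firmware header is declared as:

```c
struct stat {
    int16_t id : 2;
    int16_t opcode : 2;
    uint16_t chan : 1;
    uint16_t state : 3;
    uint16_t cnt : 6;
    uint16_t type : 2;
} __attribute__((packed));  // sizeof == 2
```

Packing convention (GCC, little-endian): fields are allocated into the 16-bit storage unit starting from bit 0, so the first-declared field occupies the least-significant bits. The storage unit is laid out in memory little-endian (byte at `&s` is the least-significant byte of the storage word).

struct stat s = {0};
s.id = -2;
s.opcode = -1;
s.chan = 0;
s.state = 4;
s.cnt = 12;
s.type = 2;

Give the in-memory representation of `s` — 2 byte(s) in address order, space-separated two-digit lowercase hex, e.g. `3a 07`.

id:2 = -2 → 0x2 << 0 → word 0x0002
opcode:2 = -1 → 0x3 << 2 → word 0x000e
chan:1 = 0 → 0x0 << 4 → word 0x000e
state:3 = 4 → 0x4 << 5 → word 0x008e
cnt:6 = 12 → 0xc << 8 → word 0x0c8e
type:2 = 2 → 0x2 << 14 → word 0x8c8e
word = 0x8c8e → little-endian bytes:
  [0]=0x8e  [1]=0x8c

8e 8c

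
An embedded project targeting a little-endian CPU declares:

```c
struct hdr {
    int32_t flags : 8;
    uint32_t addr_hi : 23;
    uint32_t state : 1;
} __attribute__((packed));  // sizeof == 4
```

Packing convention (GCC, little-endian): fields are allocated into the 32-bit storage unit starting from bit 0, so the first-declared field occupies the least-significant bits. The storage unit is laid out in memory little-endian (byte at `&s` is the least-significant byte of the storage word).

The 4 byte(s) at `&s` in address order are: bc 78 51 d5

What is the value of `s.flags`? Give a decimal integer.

-68

[0]=0xbc [1]=0x78 [2]=0x51 [3]=0xd5 (little-endian) → word 0xd55178bc
flags [0+:8] = (word>>0) & 0xff = 188  ←
addr_hi [8+:23] = (word>>8) & 0x7fffff = 5591416
state [31+:1] = (word>>31) & 0x1 = 1
flags signed 8b, MSB=1: 188 - 256 = -68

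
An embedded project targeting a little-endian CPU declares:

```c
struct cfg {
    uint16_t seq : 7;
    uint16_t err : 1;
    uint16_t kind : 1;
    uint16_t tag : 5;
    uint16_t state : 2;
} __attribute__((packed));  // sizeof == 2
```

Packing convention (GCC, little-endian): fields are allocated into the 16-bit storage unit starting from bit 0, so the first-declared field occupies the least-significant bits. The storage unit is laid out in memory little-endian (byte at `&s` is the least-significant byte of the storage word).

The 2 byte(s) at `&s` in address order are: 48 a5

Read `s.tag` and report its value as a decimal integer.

18

[0]=0x48 [1]=0xa5 (little-endian) → word 0xa548
seq:7 @ bit 0 → (0xa548>>0)&0x7f = 0x48
err:1 @ bit 7 → (0xa548>>7)&0x1 = 0x0
kind:1 @ bit 8 → (0xa548>>8)&0x1 = 0x1
tag:5 @ bit 9 → (0xa548>>9)&0x1f = 0x12  ←
state:2 @ bit 14 → (0xa548>>14)&0x3 = 0x2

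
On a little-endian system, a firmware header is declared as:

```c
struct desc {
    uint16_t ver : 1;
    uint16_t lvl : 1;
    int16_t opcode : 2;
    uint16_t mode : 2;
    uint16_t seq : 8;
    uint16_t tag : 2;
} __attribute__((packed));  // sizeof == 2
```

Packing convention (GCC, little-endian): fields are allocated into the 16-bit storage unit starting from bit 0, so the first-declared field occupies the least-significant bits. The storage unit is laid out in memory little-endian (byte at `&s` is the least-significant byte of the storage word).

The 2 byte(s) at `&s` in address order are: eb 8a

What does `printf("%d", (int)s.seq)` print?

43

[0]=0xeb [1]=0x8a (little-endian) → word 0x8aeb
ver [0+:1] = (word>>0) & 0x1 = 1
lvl [1+:1] = (word>>1) & 0x1 = 1
opcode [2+:2] = (word>>2) & 0x3 = 2
mode [4+:2] = (word>>4) & 0x3 = 2
seq [6+:8] = (word>>6) & 0xff = 43  ←
tag [14+:2] = (word>>14) & 0x3 = 2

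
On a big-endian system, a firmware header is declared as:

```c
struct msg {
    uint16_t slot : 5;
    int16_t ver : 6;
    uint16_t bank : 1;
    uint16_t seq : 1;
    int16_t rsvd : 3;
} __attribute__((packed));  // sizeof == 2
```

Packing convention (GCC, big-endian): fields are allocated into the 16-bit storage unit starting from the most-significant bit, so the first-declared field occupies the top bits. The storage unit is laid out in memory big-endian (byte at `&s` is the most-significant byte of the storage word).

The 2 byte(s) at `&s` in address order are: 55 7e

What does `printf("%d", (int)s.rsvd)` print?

[0]=0x55 [1]=0x7e (big-endian) → word 0x557e
slot [11+:5] = (word>>11) & 0x1f = 10
ver [5+:6] = (word>>5) & 0x3f = 43
bank [4+:1] = (word>>4) & 0x1 = 1
seq [3+:1] = (word>>3) & 0x1 = 1
rsvd [0+:3] = (word>>0) & 0x7 = 6  ←
rsvd signed 3b, MSB=1: 6 - 8 = -2

-2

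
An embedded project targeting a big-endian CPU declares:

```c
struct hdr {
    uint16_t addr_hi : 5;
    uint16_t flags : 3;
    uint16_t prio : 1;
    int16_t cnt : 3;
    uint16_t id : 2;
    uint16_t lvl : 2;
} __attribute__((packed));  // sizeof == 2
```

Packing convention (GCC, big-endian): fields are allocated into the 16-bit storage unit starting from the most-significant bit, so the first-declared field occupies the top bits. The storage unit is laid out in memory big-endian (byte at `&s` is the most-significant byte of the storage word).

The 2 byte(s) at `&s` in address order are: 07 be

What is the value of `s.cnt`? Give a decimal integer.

3

[0]=0x07 [1]=0xbe (big-endian) → word 0x07be
addr_hi [11+:5] = (word>>11) & 0x1f = 0
flags [8+:3] = (word>>8) & 0x7 = 7
prio [7+:1] = (word>>7) & 0x1 = 1
cnt [4+:3] = (word>>4) & 0x7 = 3  ←
id [2+:2] = (word>>2) & 0x3 = 3
lvl [0+:2] = (word>>0) & 0x3 = 2
cnt signed 3b, MSB=0: value = 3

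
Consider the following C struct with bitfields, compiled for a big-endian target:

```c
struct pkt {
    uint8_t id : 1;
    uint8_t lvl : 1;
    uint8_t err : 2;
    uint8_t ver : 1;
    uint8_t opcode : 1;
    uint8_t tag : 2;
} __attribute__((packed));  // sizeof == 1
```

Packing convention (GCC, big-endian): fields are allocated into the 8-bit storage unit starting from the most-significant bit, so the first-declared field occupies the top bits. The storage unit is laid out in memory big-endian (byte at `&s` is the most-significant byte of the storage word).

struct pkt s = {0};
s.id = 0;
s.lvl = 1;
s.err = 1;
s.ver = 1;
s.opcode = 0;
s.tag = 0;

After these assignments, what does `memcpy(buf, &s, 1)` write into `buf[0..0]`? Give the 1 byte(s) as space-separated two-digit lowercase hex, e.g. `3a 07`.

58

id:1 = 0 → 0x0 << 7 → word 0x00
lvl:1 = 1 → 0x1 << 6 → word 0x40
err:2 = 1 → 0x1 << 4 → word 0x50
ver:1 = 1 → 0x1 << 3 → word 0x58
opcode:1 = 0 → 0x0 << 2 → word 0x58
tag:2 = 0 → 0x0 << 0 → word 0x58
word = 0x58 → big-endian bytes:
  [0]=0x58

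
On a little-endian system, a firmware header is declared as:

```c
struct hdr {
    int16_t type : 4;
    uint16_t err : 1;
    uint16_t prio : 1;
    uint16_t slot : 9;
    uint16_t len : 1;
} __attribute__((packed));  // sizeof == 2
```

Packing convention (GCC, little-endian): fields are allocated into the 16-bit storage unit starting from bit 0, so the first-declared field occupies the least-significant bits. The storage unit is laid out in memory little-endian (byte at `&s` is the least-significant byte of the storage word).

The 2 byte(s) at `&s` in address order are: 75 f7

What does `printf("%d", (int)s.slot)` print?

[0]=0x75 [1]=0xf7 (little-endian) → word 0xf775
type:4 @ bit 0 → (0xf775>>0)&0xf = 0x5
err:1 @ bit 4 → (0xf775>>4)&0x1 = 0x1
prio:1 @ bit 5 → (0xf775>>5)&0x1 = 0x1
slot:9 @ bit 6 → (0xf775>>6)&0x1ff = 0x1dd  ←
len:1 @ bit 15 → (0xf775>>15)&0x1 = 0x1

477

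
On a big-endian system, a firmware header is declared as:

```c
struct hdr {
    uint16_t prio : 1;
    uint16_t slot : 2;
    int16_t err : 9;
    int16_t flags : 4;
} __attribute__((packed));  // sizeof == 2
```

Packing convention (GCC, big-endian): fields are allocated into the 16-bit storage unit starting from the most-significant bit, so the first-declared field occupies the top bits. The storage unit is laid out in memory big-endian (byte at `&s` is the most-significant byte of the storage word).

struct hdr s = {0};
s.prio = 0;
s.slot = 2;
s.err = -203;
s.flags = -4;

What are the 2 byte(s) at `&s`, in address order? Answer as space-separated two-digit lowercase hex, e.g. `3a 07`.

53 5c

prio (1b) val=0 bits=0x0 at bit 15: 0x0000
slot (2b) val=2 bits=0x2 at bit 13: 0x4000
err (9b) val=-203 bits=0x135 at bit 4: 0x5350
flags (4b) val=-4 bits=0xc at bit 0: 0x535c
word = 0x535c → big-endian bytes:
  [0]=0x53  [1]=0x5c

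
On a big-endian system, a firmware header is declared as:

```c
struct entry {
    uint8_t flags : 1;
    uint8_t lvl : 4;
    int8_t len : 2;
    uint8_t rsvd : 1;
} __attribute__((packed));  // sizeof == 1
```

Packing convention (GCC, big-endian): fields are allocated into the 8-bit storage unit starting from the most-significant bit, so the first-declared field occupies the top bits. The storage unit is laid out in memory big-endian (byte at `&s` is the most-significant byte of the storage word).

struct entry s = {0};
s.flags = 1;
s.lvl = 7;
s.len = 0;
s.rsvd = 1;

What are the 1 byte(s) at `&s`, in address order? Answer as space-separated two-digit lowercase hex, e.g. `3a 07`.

b9

[7+:1] flags=1 & 0x1 = 0x1; word=0x80
[3+:4] lvl=7 & 0xf = 0x7; word=0xb8
[1+:2] len=0 & 0x3 = 0x0; word=0xb8
[0+:1] rsvd=1 & 0x1 = 0x1; word=0xb9
word = 0xb9 → big-endian bytes:
  [0]=0xb9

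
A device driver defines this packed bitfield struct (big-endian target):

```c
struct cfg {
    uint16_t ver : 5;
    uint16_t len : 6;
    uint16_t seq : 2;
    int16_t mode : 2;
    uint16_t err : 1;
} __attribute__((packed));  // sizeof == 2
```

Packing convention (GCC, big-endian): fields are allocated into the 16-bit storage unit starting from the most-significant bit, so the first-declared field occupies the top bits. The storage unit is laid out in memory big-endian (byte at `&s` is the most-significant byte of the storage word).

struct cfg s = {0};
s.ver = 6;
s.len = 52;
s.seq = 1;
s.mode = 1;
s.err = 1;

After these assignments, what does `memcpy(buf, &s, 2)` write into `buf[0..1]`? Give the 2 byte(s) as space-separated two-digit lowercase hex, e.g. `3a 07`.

[11+:5] ver=6 & 0x1f = 0x6; word=0x3000
[5+:6] len=52 & 0x3f = 0x34; word=0x3680
[3+:2] seq=1 & 0x3 = 0x1; word=0x3688
[1+:2] mode=1 & 0x3 = 0x1; word=0x368a
[0+:1] err=1 & 0x1 = 0x1; word=0x368b
word = 0x368b → big-endian bytes:
  [0]=0x36  [1]=0x8b

36 8b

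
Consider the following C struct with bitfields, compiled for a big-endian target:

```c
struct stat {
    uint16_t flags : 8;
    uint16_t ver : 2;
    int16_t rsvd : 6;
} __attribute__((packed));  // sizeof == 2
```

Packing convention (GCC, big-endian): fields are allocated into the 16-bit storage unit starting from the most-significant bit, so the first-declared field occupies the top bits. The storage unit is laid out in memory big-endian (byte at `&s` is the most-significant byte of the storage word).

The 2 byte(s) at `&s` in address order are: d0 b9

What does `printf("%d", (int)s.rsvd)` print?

[0]=0xd0 [1]=0xb9 (big-endian) → word 0xd0b9
flags:8 @ bit 8 → (0xd0b9>>8)&0xff = 0xd0
ver:2 @ bit 6 → (0xd0b9>>6)&0x3 = 0x2
rsvd:6 @ bit 0 → (0xd0b9>>0)&0x3f = 0x39  ←
rsvd signed 6b, MSB=1: 57 - 64 = -7

-7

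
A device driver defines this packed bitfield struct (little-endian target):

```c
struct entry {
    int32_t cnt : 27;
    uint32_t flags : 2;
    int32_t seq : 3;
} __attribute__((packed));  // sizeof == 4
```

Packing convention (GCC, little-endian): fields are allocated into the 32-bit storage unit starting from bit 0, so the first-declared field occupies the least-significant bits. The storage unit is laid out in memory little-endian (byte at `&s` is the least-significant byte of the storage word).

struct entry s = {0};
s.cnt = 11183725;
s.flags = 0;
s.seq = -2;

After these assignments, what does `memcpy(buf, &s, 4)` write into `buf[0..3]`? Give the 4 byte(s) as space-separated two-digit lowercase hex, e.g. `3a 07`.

6d a6 aa c0

cnt:27 = 11183725 → 0xaaa66d << 0 → word 0x00aaa66d
flags:2 = 0 → 0x0 << 27 → word 0x00aaa66d
seq:3 = -2 → 0x6 << 29 → word 0xc0aaa66d
word = 0xc0aaa66d → little-endian bytes:
  [0]=0x6d  [1]=0xa6  [2]=0xaa  [3]=0xc0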